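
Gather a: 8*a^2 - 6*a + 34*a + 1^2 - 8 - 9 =8*a^2 + 28*a - 16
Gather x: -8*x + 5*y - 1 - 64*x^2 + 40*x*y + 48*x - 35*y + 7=-64*x^2 + x*(40*y + 40) - 30*y + 6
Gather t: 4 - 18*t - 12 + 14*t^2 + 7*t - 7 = 14*t^2 - 11*t - 15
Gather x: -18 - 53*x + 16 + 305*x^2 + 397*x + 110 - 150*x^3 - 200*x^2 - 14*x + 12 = -150*x^3 + 105*x^2 + 330*x + 120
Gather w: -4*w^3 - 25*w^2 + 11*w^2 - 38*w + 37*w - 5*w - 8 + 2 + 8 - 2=-4*w^3 - 14*w^2 - 6*w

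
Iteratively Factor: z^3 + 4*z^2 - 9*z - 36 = (z + 4)*(z^2 - 9) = (z + 3)*(z + 4)*(z - 3)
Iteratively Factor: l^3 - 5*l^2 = (l)*(l^2 - 5*l) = l^2*(l - 5)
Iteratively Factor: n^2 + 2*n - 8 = (n - 2)*(n + 4)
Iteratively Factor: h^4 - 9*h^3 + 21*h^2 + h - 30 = (h - 2)*(h^3 - 7*h^2 + 7*h + 15) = (h - 3)*(h - 2)*(h^2 - 4*h - 5) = (h - 5)*(h - 3)*(h - 2)*(h + 1)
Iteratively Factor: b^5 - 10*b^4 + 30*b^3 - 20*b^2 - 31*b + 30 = (b - 3)*(b^4 - 7*b^3 + 9*b^2 + 7*b - 10) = (b - 5)*(b - 3)*(b^3 - 2*b^2 - b + 2) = (b - 5)*(b - 3)*(b - 2)*(b^2 - 1) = (b - 5)*(b - 3)*(b - 2)*(b + 1)*(b - 1)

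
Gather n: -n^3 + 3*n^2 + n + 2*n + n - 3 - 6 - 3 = -n^3 + 3*n^2 + 4*n - 12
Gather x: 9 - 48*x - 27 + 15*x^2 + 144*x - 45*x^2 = -30*x^2 + 96*x - 18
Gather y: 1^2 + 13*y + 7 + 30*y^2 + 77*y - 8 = 30*y^2 + 90*y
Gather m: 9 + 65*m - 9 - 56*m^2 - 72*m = -56*m^2 - 7*m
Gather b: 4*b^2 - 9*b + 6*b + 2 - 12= 4*b^2 - 3*b - 10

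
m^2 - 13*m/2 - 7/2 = (m - 7)*(m + 1/2)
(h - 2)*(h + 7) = h^2 + 5*h - 14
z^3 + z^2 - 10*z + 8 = (z - 2)*(z - 1)*(z + 4)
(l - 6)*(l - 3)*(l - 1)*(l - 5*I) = l^4 - 10*l^3 - 5*I*l^3 + 27*l^2 + 50*I*l^2 - 18*l - 135*I*l + 90*I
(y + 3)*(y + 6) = y^2 + 9*y + 18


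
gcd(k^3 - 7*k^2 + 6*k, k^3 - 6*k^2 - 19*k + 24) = k - 1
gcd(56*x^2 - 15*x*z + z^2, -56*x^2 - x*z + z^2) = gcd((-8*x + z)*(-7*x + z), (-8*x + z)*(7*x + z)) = 8*x - z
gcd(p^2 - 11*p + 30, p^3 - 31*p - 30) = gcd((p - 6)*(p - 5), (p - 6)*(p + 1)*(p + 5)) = p - 6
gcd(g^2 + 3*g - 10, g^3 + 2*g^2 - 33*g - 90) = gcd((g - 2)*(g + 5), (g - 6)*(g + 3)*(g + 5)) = g + 5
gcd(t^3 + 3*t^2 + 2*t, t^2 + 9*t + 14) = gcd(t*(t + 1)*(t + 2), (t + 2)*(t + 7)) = t + 2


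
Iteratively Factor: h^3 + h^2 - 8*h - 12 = (h + 2)*(h^2 - h - 6) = (h + 2)^2*(h - 3)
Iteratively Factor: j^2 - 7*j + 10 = (j - 2)*(j - 5)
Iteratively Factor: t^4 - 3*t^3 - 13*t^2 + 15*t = (t - 1)*(t^3 - 2*t^2 - 15*t) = (t - 5)*(t - 1)*(t^2 + 3*t) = t*(t - 5)*(t - 1)*(t + 3)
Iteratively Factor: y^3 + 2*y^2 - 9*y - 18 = (y + 3)*(y^2 - y - 6) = (y - 3)*(y + 3)*(y + 2)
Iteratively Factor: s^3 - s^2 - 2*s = (s + 1)*(s^2 - 2*s) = (s - 2)*(s + 1)*(s)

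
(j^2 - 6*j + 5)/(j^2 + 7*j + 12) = (j^2 - 6*j + 5)/(j^2 + 7*j + 12)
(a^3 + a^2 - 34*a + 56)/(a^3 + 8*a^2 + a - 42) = (a - 4)/(a + 3)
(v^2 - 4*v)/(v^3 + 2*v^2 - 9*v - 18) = v*(v - 4)/(v^3 + 2*v^2 - 9*v - 18)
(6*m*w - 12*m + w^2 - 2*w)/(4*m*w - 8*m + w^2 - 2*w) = (6*m + w)/(4*m + w)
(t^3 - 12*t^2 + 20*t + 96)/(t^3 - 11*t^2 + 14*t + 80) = (t - 6)/(t - 5)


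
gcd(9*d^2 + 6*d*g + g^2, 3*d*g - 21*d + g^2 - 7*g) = 3*d + g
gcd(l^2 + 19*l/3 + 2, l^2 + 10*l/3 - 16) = l + 6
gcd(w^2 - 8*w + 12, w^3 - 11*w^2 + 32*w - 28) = w - 2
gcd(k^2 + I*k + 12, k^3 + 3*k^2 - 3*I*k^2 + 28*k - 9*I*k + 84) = k + 4*I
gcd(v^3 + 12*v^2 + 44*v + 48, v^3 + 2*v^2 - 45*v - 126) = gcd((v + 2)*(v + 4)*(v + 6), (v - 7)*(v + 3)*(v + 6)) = v + 6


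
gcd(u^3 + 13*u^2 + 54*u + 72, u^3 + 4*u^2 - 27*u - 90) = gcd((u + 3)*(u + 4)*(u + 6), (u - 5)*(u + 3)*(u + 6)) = u^2 + 9*u + 18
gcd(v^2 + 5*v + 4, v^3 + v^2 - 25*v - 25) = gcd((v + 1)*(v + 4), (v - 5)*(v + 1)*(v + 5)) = v + 1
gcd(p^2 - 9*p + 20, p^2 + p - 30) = p - 5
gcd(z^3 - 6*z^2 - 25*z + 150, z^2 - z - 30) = z^2 - z - 30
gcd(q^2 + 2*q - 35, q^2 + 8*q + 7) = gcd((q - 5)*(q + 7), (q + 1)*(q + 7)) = q + 7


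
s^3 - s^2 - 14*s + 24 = (s - 3)*(s - 2)*(s + 4)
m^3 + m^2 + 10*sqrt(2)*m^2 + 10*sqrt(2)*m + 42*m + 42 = (m + 1)*(m + 3*sqrt(2))*(m + 7*sqrt(2))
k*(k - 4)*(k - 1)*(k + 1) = k^4 - 4*k^3 - k^2 + 4*k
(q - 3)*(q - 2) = q^2 - 5*q + 6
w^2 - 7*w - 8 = (w - 8)*(w + 1)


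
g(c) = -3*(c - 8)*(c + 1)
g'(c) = 21 - 6*c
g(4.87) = 55.12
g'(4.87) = -8.22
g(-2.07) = -32.32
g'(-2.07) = 33.42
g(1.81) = 52.18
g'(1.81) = 10.14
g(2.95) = 59.84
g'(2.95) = 3.30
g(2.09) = 54.79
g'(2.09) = 8.46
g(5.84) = 44.32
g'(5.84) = -14.04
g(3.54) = 60.75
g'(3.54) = -0.24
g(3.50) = 60.75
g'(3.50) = 0.00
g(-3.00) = -66.00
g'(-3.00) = 39.00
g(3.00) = 60.00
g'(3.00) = 3.00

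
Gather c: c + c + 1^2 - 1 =2*c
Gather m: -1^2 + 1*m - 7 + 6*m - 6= 7*m - 14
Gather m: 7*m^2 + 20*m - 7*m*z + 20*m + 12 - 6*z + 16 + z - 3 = 7*m^2 + m*(40 - 7*z) - 5*z + 25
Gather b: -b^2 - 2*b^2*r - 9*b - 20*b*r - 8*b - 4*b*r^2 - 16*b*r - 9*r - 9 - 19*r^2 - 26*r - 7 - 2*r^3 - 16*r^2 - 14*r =b^2*(-2*r - 1) + b*(-4*r^2 - 36*r - 17) - 2*r^3 - 35*r^2 - 49*r - 16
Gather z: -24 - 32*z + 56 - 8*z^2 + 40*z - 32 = -8*z^2 + 8*z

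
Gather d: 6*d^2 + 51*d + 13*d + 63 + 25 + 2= 6*d^2 + 64*d + 90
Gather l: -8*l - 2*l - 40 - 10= -10*l - 50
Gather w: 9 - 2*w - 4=5 - 2*w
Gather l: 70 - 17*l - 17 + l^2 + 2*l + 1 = l^2 - 15*l + 54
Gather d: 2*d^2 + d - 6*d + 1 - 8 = 2*d^2 - 5*d - 7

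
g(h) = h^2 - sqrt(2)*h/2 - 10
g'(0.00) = -0.71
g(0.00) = -10.00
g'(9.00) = 17.29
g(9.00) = 64.64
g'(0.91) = 1.11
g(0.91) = -9.82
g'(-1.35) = -3.41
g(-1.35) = -7.22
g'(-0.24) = -1.19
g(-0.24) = -9.77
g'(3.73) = 6.75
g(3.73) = 1.28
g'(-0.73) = -2.17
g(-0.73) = -8.95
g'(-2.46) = -5.63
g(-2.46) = -2.21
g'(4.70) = 8.69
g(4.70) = 8.77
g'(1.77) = 2.83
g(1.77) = -8.12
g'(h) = 2*h - sqrt(2)/2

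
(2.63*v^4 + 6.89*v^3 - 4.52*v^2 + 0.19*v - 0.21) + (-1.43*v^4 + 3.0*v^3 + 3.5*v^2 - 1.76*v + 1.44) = 1.2*v^4 + 9.89*v^3 - 1.02*v^2 - 1.57*v + 1.23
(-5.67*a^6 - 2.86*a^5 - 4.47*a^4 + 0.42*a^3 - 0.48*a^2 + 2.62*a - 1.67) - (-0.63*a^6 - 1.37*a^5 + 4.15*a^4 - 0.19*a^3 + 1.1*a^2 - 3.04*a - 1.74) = -5.04*a^6 - 1.49*a^5 - 8.62*a^4 + 0.61*a^3 - 1.58*a^2 + 5.66*a + 0.0700000000000001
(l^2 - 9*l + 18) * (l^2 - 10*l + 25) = l^4 - 19*l^3 + 133*l^2 - 405*l + 450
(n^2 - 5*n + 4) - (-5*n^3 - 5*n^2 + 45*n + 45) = 5*n^3 + 6*n^2 - 50*n - 41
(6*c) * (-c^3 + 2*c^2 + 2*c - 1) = -6*c^4 + 12*c^3 + 12*c^2 - 6*c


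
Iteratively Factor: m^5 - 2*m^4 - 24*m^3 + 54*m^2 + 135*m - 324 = (m - 3)*(m^4 + m^3 - 21*m^2 - 9*m + 108) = (m - 3)^2*(m^3 + 4*m^2 - 9*m - 36) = (m - 3)^3*(m^2 + 7*m + 12) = (m - 3)^3*(m + 4)*(m + 3)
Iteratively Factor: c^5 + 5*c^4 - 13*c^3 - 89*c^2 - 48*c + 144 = (c - 4)*(c^4 + 9*c^3 + 23*c^2 + 3*c - 36) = (c - 4)*(c + 4)*(c^3 + 5*c^2 + 3*c - 9) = (c - 4)*(c - 1)*(c + 4)*(c^2 + 6*c + 9) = (c - 4)*(c - 1)*(c + 3)*(c + 4)*(c + 3)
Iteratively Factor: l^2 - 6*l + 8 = (l - 2)*(l - 4)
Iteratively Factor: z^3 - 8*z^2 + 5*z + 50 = (z - 5)*(z^2 - 3*z - 10) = (z - 5)*(z + 2)*(z - 5)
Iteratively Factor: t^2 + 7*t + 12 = (t + 3)*(t + 4)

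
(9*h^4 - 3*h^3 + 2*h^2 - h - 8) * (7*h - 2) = 63*h^5 - 39*h^4 + 20*h^3 - 11*h^2 - 54*h + 16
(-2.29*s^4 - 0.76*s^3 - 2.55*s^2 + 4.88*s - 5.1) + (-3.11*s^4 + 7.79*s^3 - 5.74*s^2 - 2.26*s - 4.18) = -5.4*s^4 + 7.03*s^3 - 8.29*s^2 + 2.62*s - 9.28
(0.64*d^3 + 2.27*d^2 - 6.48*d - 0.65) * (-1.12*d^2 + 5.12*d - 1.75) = -0.7168*d^5 + 0.7344*d^4 + 17.76*d^3 - 36.4221*d^2 + 8.012*d + 1.1375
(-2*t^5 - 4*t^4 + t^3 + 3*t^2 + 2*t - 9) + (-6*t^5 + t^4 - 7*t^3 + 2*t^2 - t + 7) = -8*t^5 - 3*t^4 - 6*t^3 + 5*t^2 + t - 2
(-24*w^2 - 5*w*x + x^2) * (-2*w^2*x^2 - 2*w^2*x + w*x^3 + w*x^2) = 48*w^4*x^2 + 48*w^4*x - 14*w^3*x^3 - 14*w^3*x^2 - 7*w^2*x^4 - 7*w^2*x^3 + w*x^5 + w*x^4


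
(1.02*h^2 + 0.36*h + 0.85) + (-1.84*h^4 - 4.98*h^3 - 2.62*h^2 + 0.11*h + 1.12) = -1.84*h^4 - 4.98*h^3 - 1.6*h^2 + 0.47*h + 1.97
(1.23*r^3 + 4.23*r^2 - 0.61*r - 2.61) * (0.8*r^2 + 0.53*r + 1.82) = 0.984*r^5 + 4.0359*r^4 + 3.9925*r^3 + 5.2873*r^2 - 2.4935*r - 4.7502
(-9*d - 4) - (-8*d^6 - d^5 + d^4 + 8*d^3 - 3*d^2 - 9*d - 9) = 8*d^6 + d^5 - d^4 - 8*d^3 + 3*d^2 + 5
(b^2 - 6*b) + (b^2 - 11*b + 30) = 2*b^2 - 17*b + 30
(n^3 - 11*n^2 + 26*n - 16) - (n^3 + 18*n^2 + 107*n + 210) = -29*n^2 - 81*n - 226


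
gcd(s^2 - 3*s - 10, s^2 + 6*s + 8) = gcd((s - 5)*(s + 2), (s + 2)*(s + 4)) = s + 2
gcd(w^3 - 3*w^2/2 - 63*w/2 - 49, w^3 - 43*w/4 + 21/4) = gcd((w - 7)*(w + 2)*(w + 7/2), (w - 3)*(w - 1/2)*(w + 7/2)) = w + 7/2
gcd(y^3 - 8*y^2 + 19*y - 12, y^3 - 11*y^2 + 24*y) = y - 3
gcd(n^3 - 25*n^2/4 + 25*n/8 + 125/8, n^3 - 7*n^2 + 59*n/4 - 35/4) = n - 5/2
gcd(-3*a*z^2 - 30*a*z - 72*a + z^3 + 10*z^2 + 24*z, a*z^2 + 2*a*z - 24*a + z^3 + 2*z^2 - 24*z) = z + 6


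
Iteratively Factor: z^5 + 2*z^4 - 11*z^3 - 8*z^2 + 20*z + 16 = (z - 2)*(z^4 + 4*z^3 - 3*z^2 - 14*z - 8) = (z - 2)^2*(z^3 + 6*z^2 + 9*z + 4) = (z - 2)^2*(z + 1)*(z^2 + 5*z + 4) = (z - 2)^2*(z + 1)^2*(z + 4)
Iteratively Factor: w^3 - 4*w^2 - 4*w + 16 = (w - 2)*(w^2 - 2*w - 8) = (w - 4)*(w - 2)*(w + 2)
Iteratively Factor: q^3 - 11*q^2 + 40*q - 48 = (q - 4)*(q^2 - 7*q + 12) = (q - 4)*(q - 3)*(q - 4)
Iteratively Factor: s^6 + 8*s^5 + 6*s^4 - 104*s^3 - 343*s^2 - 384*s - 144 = (s + 4)*(s^5 + 4*s^4 - 10*s^3 - 64*s^2 - 87*s - 36) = (s + 3)*(s + 4)*(s^4 + s^3 - 13*s^2 - 25*s - 12) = (s - 4)*(s + 3)*(s + 4)*(s^3 + 5*s^2 + 7*s + 3) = (s - 4)*(s + 3)^2*(s + 4)*(s^2 + 2*s + 1) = (s - 4)*(s + 1)*(s + 3)^2*(s + 4)*(s + 1)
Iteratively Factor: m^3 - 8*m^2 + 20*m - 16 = (m - 2)*(m^2 - 6*m + 8) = (m - 4)*(m - 2)*(m - 2)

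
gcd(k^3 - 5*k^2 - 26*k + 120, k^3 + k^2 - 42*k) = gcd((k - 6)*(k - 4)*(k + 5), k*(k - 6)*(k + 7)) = k - 6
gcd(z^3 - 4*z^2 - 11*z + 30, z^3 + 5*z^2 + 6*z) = z + 3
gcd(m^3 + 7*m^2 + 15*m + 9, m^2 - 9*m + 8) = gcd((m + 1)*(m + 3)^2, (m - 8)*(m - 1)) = 1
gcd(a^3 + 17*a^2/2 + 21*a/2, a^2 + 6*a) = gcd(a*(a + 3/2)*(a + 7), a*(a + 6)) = a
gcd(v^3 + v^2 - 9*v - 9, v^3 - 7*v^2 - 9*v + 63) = v^2 - 9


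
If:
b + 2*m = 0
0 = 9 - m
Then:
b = -18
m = 9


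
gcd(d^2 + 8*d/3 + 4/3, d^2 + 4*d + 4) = d + 2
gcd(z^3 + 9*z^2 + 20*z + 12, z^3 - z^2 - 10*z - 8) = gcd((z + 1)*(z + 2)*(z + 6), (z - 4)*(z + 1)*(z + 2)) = z^2 + 3*z + 2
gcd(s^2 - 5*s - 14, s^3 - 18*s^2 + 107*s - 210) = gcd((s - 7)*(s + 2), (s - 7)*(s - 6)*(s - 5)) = s - 7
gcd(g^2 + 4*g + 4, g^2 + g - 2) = g + 2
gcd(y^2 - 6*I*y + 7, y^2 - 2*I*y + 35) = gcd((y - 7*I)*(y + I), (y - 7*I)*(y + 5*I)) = y - 7*I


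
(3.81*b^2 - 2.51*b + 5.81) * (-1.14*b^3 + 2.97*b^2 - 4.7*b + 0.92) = -4.3434*b^5 + 14.1771*b^4 - 31.9851*b^3 + 32.5579*b^2 - 29.6162*b + 5.3452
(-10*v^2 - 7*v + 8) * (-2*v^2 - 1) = 20*v^4 + 14*v^3 - 6*v^2 + 7*v - 8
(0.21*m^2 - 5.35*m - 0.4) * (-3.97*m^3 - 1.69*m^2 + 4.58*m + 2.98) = -0.8337*m^5 + 20.8846*m^4 + 11.5913*m^3 - 23.2012*m^2 - 17.775*m - 1.192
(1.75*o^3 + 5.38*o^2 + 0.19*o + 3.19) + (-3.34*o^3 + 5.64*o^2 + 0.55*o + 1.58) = -1.59*o^3 + 11.02*o^2 + 0.74*o + 4.77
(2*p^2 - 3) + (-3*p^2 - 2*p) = -p^2 - 2*p - 3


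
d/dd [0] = 0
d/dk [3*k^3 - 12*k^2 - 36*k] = 9*k^2 - 24*k - 36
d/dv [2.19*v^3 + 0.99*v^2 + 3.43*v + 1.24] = 6.57*v^2 + 1.98*v + 3.43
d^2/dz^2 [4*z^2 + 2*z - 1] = 8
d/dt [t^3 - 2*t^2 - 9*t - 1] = 3*t^2 - 4*t - 9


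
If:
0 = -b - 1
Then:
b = -1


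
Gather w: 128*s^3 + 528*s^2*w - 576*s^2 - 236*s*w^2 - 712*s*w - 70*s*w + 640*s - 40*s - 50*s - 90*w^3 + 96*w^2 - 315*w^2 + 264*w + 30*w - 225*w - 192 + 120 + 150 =128*s^3 - 576*s^2 + 550*s - 90*w^3 + w^2*(-236*s - 219) + w*(528*s^2 - 782*s + 69) + 78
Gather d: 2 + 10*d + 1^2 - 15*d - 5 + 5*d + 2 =0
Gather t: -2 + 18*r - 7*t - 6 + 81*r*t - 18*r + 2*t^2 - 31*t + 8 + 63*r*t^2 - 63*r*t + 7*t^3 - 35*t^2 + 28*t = 7*t^3 + t^2*(63*r - 33) + t*(18*r - 10)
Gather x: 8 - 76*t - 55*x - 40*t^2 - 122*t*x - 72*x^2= -40*t^2 - 76*t - 72*x^2 + x*(-122*t - 55) + 8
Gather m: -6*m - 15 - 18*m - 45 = -24*m - 60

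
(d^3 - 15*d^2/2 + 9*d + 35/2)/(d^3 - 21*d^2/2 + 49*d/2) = (d^2 - 4*d - 5)/(d*(d - 7))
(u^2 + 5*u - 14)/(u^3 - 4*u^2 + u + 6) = (u + 7)/(u^2 - 2*u - 3)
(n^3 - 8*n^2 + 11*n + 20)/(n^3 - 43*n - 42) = (n^2 - 9*n + 20)/(n^2 - n - 42)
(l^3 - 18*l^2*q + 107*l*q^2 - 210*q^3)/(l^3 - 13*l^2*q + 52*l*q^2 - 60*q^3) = (-l + 7*q)/(-l + 2*q)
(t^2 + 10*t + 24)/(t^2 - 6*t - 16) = (t^2 + 10*t + 24)/(t^2 - 6*t - 16)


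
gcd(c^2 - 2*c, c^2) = c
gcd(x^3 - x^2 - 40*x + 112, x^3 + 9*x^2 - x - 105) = x + 7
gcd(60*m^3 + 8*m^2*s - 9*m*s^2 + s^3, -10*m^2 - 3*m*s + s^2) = -10*m^2 - 3*m*s + s^2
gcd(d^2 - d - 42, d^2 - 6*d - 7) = d - 7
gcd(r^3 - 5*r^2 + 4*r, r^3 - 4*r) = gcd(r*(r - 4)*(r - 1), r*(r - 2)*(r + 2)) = r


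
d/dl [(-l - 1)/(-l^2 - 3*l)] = (l*(l + 3) - (l + 1)*(2*l + 3))/(l^2*(l + 3)^2)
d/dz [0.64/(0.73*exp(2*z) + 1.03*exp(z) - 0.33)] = (-0.9344*exp(z) - 0.6592)*exp(z)/(0.73*exp(2*z) + 1.03*exp(z) - 0.33)^2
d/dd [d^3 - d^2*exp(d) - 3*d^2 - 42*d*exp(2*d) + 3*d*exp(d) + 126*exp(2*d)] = -d^2*exp(d) + 3*d^2 - 84*d*exp(2*d) + d*exp(d) - 6*d + 210*exp(2*d) + 3*exp(d)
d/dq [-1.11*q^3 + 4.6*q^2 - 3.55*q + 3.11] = -3.33*q^2 + 9.2*q - 3.55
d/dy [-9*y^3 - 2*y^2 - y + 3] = -27*y^2 - 4*y - 1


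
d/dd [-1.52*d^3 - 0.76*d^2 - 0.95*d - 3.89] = -4.56*d^2 - 1.52*d - 0.95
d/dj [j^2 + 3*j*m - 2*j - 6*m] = 2*j + 3*m - 2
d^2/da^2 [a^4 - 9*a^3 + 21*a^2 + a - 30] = 12*a^2 - 54*a + 42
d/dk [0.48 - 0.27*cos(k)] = 0.27*sin(k)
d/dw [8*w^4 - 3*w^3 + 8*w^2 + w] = 32*w^3 - 9*w^2 + 16*w + 1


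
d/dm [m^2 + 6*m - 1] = 2*m + 6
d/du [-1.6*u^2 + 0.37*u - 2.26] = 0.37 - 3.2*u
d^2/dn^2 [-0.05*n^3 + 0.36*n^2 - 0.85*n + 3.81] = 0.72 - 0.3*n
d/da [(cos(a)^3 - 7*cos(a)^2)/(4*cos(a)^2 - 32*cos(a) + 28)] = (2 - cos(a))*sin(a)*cos(a)/(4*(cos(a) - 1)^2)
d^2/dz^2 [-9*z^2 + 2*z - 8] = -18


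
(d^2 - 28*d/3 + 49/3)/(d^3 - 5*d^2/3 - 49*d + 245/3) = (3*d - 7)/(3*d^2 + 16*d - 35)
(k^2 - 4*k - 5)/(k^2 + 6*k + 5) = (k - 5)/(k + 5)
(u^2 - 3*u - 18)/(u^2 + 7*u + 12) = (u - 6)/(u + 4)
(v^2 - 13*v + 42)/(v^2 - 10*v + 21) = (v - 6)/(v - 3)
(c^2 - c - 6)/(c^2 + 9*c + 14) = (c - 3)/(c + 7)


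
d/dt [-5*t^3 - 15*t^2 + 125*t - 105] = -15*t^2 - 30*t + 125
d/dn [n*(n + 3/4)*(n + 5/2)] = 3*n^2 + 13*n/2 + 15/8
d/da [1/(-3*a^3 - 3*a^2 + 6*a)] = (3*a^2 + 2*a - 2)/(3*a^2*(a^2 + a - 2)^2)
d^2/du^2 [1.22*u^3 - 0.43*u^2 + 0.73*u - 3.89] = 7.32*u - 0.86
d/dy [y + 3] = 1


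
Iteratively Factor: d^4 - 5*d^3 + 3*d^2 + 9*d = (d)*(d^3 - 5*d^2 + 3*d + 9) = d*(d - 3)*(d^2 - 2*d - 3) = d*(d - 3)^2*(d + 1)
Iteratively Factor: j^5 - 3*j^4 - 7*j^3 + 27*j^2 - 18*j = (j + 3)*(j^4 - 6*j^3 + 11*j^2 - 6*j) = (j - 2)*(j + 3)*(j^3 - 4*j^2 + 3*j) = (j - 2)*(j - 1)*(j + 3)*(j^2 - 3*j) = (j - 3)*(j - 2)*(j - 1)*(j + 3)*(j)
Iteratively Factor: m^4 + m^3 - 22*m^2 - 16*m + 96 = (m + 3)*(m^3 - 2*m^2 - 16*m + 32) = (m + 3)*(m + 4)*(m^2 - 6*m + 8) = (m - 2)*(m + 3)*(m + 4)*(m - 4)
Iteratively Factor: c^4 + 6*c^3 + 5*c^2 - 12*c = (c)*(c^3 + 6*c^2 + 5*c - 12) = c*(c - 1)*(c^2 + 7*c + 12) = c*(c - 1)*(c + 4)*(c + 3)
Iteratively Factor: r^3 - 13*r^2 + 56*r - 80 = (r - 4)*(r^2 - 9*r + 20) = (r - 5)*(r - 4)*(r - 4)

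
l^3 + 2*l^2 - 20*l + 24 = (l - 2)^2*(l + 6)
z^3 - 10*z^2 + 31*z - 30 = (z - 5)*(z - 3)*(z - 2)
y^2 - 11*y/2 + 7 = (y - 7/2)*(y - 2)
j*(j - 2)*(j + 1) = j^3 - j^2 - 2*j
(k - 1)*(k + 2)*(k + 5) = k^3 + 6*k^2 + 3*k - 10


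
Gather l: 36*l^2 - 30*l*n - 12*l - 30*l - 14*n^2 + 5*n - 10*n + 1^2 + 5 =36*l^2 + l*(-30*n - 42) - 14*n^2 - 5*n + 6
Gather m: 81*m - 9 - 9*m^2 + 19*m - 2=-9*m^2 + 100*m - 11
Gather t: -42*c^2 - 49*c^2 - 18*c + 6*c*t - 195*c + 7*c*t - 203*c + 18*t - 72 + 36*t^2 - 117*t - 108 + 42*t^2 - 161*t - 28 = -91*c^2 - 416*c + 78*t^2 + t*(13*c - 260) - 208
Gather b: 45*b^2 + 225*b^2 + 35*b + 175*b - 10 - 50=270*b^2 + 210*b - 60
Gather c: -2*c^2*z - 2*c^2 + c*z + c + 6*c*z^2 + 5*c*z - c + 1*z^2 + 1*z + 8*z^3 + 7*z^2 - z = c^2*(-2*z - 2) + c*(6*z^2 + 6*z) + 8*z^3 + 8*z^2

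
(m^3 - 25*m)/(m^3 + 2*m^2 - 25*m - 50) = m/(m + 2)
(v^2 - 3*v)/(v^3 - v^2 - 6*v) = 1/(v + 2)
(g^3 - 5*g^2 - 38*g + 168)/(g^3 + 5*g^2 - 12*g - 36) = (g^2 - 11*g + 28)/(g^2 - g - 6)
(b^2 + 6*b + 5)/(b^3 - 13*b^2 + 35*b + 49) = (b + 5)/(b^2 - 14*b + 49)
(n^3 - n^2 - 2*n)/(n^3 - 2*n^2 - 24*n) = (-n^2 + n + 2)/(-n^2 + 2*n + 24)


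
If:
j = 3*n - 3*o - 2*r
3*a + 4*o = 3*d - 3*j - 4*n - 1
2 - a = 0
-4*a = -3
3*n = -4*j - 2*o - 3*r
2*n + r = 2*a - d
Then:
No Solution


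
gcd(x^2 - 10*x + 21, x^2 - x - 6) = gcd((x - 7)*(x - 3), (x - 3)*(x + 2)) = x - 3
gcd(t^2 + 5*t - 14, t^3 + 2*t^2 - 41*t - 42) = t + 7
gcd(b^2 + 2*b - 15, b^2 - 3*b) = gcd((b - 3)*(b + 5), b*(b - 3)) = b - 3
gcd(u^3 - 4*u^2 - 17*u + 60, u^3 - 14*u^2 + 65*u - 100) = u - 5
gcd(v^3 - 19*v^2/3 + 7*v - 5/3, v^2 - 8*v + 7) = v - 1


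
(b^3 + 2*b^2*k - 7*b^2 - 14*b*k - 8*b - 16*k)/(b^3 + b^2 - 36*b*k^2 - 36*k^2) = (b^2 + 2*b*k - 8*b - 16*k)/(b^2 - 36*k^2)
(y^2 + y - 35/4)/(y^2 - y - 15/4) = (2*y + 7)/(2*y + 3)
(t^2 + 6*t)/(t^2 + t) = (t + 6)/(t + 1)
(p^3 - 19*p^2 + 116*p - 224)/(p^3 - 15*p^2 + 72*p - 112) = (p - 8)/(p - 4)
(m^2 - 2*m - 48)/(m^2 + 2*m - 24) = (m - 8)/(m - 4)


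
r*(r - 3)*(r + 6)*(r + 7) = r^4 + 10*r^3 + 3*r^2 - 126*r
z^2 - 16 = (z - 4)*(z + 4)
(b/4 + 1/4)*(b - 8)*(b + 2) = b^3/4 - 5*b^2/4 - 11*b/2 - 4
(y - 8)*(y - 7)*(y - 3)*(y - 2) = y^4 - 20*y^3 + 137*y^2 - 370*y + 336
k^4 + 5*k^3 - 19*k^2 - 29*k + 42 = (k - 3)*(k - 1)*(k + 2)*(k + 7)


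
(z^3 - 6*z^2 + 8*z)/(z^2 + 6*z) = (z^2 - 6*z + 8)/(z + 6)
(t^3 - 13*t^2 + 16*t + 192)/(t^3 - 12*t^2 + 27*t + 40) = (t^2 - 5*t - 24)/(t^2 - 4*t - 5)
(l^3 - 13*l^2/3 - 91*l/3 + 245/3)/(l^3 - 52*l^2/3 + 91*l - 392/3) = (l + 5)/(l - 8)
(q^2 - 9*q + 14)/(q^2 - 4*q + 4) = (q - 7)/(q - 2)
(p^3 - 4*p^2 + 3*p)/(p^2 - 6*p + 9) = p*(p - 1)/(p - 3)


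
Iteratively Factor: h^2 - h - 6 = (h - 3)*(h + 2)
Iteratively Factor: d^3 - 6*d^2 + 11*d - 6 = (d - 3)*(d^2 - 3*d + 2) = (d - 3)*(d - 1)*(d - 2)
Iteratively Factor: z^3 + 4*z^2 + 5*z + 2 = (z + 1)*(z^2 + 3*z + 2) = (z + 1)^2*(z + 2)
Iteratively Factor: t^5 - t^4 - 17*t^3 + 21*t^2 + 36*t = (t - 3)*(t^4 + 2*t^3 - 11*t^2 - 12*t) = (t - 3)*(t + 1)*(t^3 + t^2 - 12*t) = t*(t - 3)*(t + 1)*(t^2 + t - 12) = t*(t - 3)*(t + 1)*(t + 4)*(t - 3)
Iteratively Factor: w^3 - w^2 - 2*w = (w)*(w^2 - w - 2) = w*(w + 1)*(w - 2)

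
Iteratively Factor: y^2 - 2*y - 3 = (y - 3)*(y + 1)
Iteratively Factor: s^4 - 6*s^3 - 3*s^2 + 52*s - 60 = (s - 2)*(s^3 - 4*s^2 - 11*s + 30) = (s - 2)^2*(s^2 - 2*s - 15) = (s - 2)^2*(s + 3)*(s - 5)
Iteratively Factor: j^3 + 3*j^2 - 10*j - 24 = (j + 2)*(j^2 + j - 12) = (j - 3)*(j + 2)*(j + 4)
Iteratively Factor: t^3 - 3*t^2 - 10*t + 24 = (t + 3)*(t^2 - 6*t + 8) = (t - 2)*(t + 3)*(t - 4)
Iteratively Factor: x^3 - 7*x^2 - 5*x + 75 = (x + 3)*(x^2 - 10*x + 25) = (x - 5)*(x + 3)*(x - 5)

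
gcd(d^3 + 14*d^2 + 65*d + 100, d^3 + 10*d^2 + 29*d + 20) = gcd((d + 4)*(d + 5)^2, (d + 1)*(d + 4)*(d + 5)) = d^2 + 9*d + 20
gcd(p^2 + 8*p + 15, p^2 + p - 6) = p + 3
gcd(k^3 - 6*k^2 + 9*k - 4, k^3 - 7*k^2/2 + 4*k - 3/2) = k^2 - 2*k + 1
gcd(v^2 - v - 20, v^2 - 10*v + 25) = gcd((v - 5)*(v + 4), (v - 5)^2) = v - 5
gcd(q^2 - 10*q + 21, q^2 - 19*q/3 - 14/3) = q - 7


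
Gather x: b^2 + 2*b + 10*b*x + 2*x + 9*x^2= b^2 + 2*b + 9*x^2 + x*(10*b + 2)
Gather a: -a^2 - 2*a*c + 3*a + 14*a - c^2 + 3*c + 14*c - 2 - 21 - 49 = -a^2 + a*(17 - 2*c) - c^2 + 17*c - 72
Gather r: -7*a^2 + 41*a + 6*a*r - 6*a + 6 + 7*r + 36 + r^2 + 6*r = -7*a^2 + 35*a + r^2 + r*(6*a + 13) + 42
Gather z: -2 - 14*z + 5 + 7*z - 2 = 1 - 7*z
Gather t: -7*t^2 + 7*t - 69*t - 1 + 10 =-7*t^2 - 62*t + 9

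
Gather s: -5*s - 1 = -5*s - 1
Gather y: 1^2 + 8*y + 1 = 8*y + 2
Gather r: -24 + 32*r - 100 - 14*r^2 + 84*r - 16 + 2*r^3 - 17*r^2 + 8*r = 2*r^3 - 31*r^2 + 124*r - 140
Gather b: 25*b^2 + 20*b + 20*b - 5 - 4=25*b^2 + 40*b - 9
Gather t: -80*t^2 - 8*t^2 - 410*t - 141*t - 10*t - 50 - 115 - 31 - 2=-88*t^2 - 561*t - 198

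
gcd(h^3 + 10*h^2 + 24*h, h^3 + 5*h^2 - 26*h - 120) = h^2 + 10*h + 24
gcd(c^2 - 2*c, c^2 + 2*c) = c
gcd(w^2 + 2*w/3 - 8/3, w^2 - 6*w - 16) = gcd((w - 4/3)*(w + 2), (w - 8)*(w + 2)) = w + 2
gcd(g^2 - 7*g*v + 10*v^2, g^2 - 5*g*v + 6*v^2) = -g + 2*v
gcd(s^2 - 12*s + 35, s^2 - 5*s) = s - 5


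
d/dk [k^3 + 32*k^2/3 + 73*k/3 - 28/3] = 3*k^2 + 64*k/3 + 73/3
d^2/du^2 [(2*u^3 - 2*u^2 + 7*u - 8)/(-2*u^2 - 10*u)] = (-67*u^3 + 24*u^2 + 120*u + 200)/(u^3*(u^3 + 15*u^2 + 75*u + 125))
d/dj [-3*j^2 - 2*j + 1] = -6*j - 2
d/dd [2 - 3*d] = -3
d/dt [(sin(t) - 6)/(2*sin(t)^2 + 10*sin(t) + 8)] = (12*sin(t) + cos(t)^2 + 33)*cos(t)/(2*(sin(t)^2 + 5*sin(t) + 4)^2)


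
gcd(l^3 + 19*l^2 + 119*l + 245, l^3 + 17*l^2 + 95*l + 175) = l^2 + 12*l + 35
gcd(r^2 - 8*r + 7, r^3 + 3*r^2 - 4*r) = r - 1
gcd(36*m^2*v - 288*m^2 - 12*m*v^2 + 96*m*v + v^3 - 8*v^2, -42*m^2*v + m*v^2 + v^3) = -6*m + v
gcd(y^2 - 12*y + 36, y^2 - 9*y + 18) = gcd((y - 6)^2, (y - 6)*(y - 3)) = y - 6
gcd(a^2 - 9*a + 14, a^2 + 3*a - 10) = a - 2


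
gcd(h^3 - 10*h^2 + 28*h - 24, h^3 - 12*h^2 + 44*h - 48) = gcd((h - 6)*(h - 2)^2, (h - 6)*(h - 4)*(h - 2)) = h^2 - 8*h + 12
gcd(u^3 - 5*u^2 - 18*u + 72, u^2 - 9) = u - 3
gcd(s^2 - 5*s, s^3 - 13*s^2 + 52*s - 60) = s - 5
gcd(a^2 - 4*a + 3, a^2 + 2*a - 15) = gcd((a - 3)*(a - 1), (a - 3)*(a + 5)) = a - 3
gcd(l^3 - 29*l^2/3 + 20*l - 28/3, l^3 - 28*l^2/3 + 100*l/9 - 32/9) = l - 2/3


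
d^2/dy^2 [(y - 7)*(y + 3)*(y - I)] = 6*y - 8 - 2*I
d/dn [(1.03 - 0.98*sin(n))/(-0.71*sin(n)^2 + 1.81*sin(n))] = (-0.212386679283294 + 0.446445468697537/sin(n) - 0.569060773480663/sin(n)^2)*cos(n)/(0.153871981929734*sin(n)^2 - 0.784530386740331*sin(n) + 1.0)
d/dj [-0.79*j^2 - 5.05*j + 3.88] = -1.58*j - 5.05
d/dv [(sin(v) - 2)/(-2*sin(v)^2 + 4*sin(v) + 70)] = (sin(v)^2 - 4*sin(v) + 39)*cos(v)/(2*(sin(v) - 7)^2*(sin(v) + 5)^2)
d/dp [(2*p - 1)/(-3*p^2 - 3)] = 2*(p^2 - p - 1)/(3*(p^4 + 2*p^2 + 1))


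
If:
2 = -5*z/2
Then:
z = -4/5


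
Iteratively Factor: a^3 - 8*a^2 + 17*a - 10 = (a - 1)*(a^2 - 7*a + 10) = (a - 2)*(a - 1)*(a - 5)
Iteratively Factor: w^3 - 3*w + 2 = (w - 1)*(w^2 + w - 2) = (w - 1)^2*(w + 2)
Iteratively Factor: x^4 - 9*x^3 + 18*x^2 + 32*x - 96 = (x - 4)*(x^3 - 5*x^2 - 2*x + 24) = (x - 4)*(x - 3)*(x^2 - 2*x - 8) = (x - 4)*(x - 3)*(x + 2)*(x - 4)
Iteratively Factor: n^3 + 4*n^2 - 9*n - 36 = (n + 4)*(n^2 - 9) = (n + 3)*(n + 4)*(n - 3)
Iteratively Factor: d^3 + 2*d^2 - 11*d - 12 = (d - 3)*(d^2 + 5*d + 4) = (d - 3)*(d + 4)*(d + 1)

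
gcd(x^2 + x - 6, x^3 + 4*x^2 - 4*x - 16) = x - 2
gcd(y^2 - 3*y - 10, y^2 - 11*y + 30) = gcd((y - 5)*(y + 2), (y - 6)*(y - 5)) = y - 5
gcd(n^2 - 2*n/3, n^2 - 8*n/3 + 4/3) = n - 2/3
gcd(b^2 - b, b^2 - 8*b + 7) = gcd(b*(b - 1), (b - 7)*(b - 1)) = b - 1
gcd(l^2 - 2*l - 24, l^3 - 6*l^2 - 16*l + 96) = l^2 - 2*l - 24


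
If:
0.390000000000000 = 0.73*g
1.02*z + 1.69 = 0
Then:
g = 0.53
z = -1.66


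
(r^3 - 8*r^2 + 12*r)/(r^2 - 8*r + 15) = r*(r^2 - 8*r + 12)/(r^2 - 8*r + 15)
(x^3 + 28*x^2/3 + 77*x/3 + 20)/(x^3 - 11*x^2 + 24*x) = (3*x^3 + 28*x^2 + 77*x + 60)/(3*x*(x^2 - 11*x + 24))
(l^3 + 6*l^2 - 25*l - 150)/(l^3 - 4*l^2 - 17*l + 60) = (l^2 + 11*l + 30)/(l^2 + l - 12)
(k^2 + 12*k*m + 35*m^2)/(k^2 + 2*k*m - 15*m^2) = (k + 7*m)/(k - 3*m)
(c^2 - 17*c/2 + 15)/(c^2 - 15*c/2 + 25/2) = (c - 6)/(c - 5)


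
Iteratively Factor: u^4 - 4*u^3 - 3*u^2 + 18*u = (u - 3)*(u^3 - u^2 - 6*u) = (u - 3)^2*(u^2 + 2*u) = u*(u - 3)^2*(u + 2)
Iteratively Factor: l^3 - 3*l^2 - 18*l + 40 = (l - 2)*(l^2 - l - 20) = (l - 5)*(l - 2)*(l + 4)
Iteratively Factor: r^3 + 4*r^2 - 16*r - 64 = (r - 4)*(r^2 + 8*r + 16) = (r - 4)*(r + 4)*(r + 4)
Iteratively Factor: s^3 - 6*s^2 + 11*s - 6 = (s - 1)*(s^2 - 5*s + 6) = (s - 3)*(s - 1)*(s - 2)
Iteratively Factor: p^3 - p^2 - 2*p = (p + 1)*(p^2 - 2*p) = p*(p + 1)*(p - 2)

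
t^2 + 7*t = t*(t + 7)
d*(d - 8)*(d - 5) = d^3 - 13*d^2 + 40*d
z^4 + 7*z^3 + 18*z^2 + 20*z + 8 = (z + 1)*(z + 2)^3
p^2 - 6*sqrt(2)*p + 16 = (p - 4*sqrt(2))*(p - 2*sqrt(2))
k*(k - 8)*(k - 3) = k^3 - 11*k^2 + 24*k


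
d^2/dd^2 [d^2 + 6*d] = 2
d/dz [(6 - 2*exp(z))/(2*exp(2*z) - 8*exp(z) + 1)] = (8*(exp(z) - 3)*(exp(z) - 2) - 4*exp(2*z) + 16*exp(z) - 2)*exp(z)/(2*exp(2*z) - 8*exp(z) + 1)^2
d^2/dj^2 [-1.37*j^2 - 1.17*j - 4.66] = -2.74000000000000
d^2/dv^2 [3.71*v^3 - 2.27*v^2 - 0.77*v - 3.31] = 22.26*v - 4.54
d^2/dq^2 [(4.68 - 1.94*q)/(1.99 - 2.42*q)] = -36.1306/(2.42*q - 1.99)^3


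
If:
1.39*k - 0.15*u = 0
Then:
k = 0.107913669064748*u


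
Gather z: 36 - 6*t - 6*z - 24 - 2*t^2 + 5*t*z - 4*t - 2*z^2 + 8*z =-2*t^2 - 10*t - 2*z^2 + z*(5*t + 2) + 12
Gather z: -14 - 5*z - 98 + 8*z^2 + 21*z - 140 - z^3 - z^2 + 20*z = -z^3 + 7*z^2 + 36*z - 252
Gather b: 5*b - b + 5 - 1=4*b + 4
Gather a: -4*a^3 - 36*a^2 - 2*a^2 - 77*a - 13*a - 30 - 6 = -4*a^3 - 38*a^2 - 90*a - 36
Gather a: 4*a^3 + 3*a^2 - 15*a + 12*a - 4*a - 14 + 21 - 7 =4*a^3 + 3*a^2 - 7*a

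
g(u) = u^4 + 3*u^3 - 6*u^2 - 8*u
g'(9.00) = 3529.00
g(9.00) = 8190.00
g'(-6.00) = -476.00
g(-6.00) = 480.00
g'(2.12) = 45.12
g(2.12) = 4.86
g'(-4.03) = -75.28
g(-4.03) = 2.21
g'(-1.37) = 15.05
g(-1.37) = -4.49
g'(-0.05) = -7.38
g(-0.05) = 0.38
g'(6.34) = 1297.04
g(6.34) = 2088.31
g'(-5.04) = -231.00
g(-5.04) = 149.08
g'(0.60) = -11.10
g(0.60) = -6.18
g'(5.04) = 672.23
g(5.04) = 836.58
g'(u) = 4*u^3 + 9*u^2 - 12*u - 8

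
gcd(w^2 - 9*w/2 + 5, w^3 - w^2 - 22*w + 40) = w - 2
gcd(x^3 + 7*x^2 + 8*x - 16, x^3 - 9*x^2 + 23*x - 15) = x - 1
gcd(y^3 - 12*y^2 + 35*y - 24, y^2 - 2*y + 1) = y - 1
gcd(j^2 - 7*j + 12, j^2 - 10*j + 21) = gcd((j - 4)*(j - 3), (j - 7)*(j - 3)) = j - 3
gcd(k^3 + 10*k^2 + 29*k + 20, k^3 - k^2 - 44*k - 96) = k + 4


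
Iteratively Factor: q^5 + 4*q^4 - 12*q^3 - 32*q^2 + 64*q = (q)*(q^4 + 4*q^3 - 12*q^2 - 32*q + 64) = q*(q - 2)*(q^3 + 6*q^2 - 32) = q*(q - 2)*(q + 4)*(q^2 + 2*q - 8) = q*(q - 2)^2*(q + 4)*(q + 4)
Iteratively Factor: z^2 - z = (z - 1)*(z)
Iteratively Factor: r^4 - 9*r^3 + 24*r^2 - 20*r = (r - 5)*(r^3 - 4*r^2 + 4*r) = (r - 5)*(r - 2)*(r^2 - 2*r) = (r - 5)*(r - 2)^2*(r)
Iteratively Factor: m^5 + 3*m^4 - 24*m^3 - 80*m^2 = (m)*(m^4 + 3*m^3 - 24*m^2 - 80*m) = m^2*(m^3 + 3*m^2 - 24*m - 80) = m^2*(m + 4)*(m^2 - m - 20) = m^2*(m - 5)*(m + 4)*(m + 4)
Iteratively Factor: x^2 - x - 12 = (x - 4)*(x + 3)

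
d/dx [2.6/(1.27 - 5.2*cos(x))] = -13.52*sin(x)/(5.2*cos(x) - 1.27)^2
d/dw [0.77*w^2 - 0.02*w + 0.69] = 1.54*w - 0.02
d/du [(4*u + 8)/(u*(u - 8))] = 4*(-u^2 - 4*u + 16)/(u^2*(u^2 - 16*u + 64))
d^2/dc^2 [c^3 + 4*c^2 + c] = 6*c + 8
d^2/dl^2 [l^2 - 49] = 2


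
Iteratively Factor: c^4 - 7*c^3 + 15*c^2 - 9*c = (c - 3)*(c^3 - 4*c^2 + 3*c) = c*(c - 3)*(c^2 - 4*c + 3) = c*(c - 3)^2*(c - 1)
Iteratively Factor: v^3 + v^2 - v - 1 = (v + 1)*(v^2 - 1) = (v - 1)*(v + 1)*(v + 1)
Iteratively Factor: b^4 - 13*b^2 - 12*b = (b + 1)*(b^3 - b^2 - 12*b) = (b + 1)*(b + 3)*(b^2 - 4*b) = b*(b + 1)*(b + 3)*(b - 4)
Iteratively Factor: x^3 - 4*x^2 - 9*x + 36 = (x - 3)*(x^2 - x - 12) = (x - 3)*(x + 3)*(x - 4)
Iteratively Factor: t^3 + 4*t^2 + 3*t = (t + 3)*(t^2 + t) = t*(t + 3)*(t + 1)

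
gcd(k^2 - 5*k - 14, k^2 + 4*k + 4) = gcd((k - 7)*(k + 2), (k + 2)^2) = k + 2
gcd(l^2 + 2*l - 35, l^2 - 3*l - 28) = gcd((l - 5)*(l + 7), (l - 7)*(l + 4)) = 1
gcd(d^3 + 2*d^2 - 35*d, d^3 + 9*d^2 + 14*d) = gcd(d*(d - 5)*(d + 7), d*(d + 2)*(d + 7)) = d^2 + 7*d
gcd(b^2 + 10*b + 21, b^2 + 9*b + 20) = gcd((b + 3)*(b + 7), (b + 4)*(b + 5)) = 1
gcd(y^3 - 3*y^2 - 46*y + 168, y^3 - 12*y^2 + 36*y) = y - 6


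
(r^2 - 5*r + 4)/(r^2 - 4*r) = (r - 1)/r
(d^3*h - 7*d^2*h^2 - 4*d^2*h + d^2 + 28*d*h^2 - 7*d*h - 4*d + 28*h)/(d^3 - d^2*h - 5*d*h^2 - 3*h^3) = (-d^3*h + 7*d^2*h^2 + 4*d^2*h - d^2 - 28*d*h^2 + 7*d*h + 4*d - 28*h)/(-d^3 + d^2*h + 5*d*h^2 + 3*h^3)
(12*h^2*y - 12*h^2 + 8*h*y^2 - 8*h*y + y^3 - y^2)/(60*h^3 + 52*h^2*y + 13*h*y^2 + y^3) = (y - 1)/(5*h + y)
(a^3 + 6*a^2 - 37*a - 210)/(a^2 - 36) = (a^2 + 12*a + 35)/(a + 6)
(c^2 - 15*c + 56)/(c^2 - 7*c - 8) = (c - 7)/(c + 1)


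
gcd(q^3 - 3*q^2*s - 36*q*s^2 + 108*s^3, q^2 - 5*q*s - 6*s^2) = q - 6*s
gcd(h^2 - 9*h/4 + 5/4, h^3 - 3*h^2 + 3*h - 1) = h - 1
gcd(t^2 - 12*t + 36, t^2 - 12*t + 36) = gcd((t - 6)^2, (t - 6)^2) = t^2 - 12*t + 36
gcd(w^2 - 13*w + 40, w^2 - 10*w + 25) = w - 5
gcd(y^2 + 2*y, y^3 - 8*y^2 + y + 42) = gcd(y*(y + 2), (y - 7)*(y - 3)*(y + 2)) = y + 2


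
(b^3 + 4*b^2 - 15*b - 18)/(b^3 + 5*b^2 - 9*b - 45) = (b^2 + 7*b + 6)/(b^2 + 8*b + 15)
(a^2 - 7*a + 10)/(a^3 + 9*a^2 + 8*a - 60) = (a - 5)/(a^2 + 11*a + 30)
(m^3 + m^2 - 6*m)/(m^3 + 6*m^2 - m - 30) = m/(m + 5)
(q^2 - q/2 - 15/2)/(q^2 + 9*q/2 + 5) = (q - 3)/(q + 2)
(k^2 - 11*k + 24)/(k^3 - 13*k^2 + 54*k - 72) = (k - 8)/(k^2 - 10*k + 24)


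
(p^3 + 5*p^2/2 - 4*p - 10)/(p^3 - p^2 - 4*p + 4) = (p + 5/2)/(p - 1)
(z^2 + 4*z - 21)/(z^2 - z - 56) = (z - 3)/(z - 8)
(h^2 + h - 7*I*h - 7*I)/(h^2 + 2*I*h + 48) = (h^2 + h - 7*I*h - 7*I)/(h^2 + 2*I*h + 48)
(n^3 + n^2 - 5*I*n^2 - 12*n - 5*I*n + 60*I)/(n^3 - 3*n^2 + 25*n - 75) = (n + 4)/(n + 5*I)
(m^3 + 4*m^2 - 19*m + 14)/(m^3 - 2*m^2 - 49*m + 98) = (m - 1)/(m - 7)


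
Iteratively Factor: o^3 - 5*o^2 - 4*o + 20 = (o - 5)*(o^2 - 4) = (o - 5)*(o + 2)*(o - 2)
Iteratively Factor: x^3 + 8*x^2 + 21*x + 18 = (x + 3)*(x^2 + 5*x + 6) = (x + 2)*(x + 3)*(x + 3)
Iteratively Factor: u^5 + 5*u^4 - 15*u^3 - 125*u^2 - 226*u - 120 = (u + 1)*(u^4 + 4*u^3 - 19*u^2 - 106*u - 120) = (u + 1)*(u + 2)*(u^3 + 2*u^2 - 23*u - 60) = (u - 5)*(u + 1)*(u + 2)*(u^2 + 7*u + 12) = (u - 5)*(u + 1)*(u + 2)*(u + 3)*(u + 4)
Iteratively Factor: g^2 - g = (g - 1)*(g)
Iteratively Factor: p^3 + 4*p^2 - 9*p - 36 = (p - 3)*(p^2 + 7*p + 12) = (p - 3)*(p + 4)*(p + 3)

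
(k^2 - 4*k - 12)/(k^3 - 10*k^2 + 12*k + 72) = 1/(k - 6)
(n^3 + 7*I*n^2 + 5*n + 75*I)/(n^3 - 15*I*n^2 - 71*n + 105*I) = (n^2 + 10*I*n - 25)/(n^2 - 12*I*n - 35)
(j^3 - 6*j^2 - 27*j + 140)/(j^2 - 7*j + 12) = (j^2 - 2*j - 35)/(j - 3)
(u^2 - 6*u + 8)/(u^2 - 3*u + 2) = (u - 4)/(u - 1)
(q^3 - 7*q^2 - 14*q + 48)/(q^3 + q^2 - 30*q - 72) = (q^2 - 10*q + 16)/(q^2 - 2*q - 24)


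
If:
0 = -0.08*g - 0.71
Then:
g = -8.88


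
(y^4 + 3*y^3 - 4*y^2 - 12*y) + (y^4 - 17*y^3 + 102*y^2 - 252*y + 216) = 2*y^4 - 14*y^3 + 98*y^2 - 264*y + 216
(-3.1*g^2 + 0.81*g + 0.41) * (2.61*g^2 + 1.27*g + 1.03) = -8.091*g^4 - 1.8229*g^3 - 1.0942*g^2 + 1.355*g + 0.4223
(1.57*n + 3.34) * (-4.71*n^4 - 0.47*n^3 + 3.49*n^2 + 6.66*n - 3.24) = -7.3947*n^5 - 16.4693*n^4 + 3.9095*n^3 + 22.1128*n^2 + 17.1576*n - 10.8216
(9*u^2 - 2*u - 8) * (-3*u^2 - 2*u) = -27*u^4 - 12*u^3 + 28*u^2 + 16*u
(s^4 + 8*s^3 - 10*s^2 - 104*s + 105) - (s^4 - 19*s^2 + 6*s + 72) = 8*s^3 + 9*s^2 - 110*s + 33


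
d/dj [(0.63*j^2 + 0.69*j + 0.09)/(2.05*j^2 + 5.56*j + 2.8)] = (2.0883*j^2 + 3.159*j + 1.4316)/(4.2025*j^4 + 22.796*j^3 + 42.3936*j^2 + 31.136*j + 7.84)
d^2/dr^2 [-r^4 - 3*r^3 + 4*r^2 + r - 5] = -12*r^2 - 18*r + 8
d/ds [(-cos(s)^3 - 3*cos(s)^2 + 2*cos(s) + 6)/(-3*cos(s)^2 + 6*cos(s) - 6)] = (-cos(s)^4 + 4*cos(s)^3 - 2*cos(s)^2 - 24*cos(s) + 16)*sin(s)/(3*(sin(s)^2 + 2*cos(s) - 3)^2)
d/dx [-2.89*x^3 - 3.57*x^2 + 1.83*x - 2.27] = -8.67*x^2 - 7.14*x + 1.83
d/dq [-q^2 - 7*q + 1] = -2*q - 7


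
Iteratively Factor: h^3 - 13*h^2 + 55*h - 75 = (h - 5)*(h^2 - 8*h + 15) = (h - 5)*(h - 3)*(h - 5)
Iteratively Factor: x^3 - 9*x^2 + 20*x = (x - 5)*(x^2 - 4*x) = x*(x - 5)*(x - 4)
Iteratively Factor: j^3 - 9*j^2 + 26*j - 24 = (j - 4)*(j^2 - 5*j + 6) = (j - 4)*(j - 2)*(j - 3)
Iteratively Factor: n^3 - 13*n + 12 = (n - 1)*(n^2 + n - 12) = (n - 1)*(n + 4)*(n - 3)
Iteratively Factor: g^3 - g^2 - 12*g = (g + 3)*(g^2 - 4*g) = (g - 4)*(g + 3)*(g)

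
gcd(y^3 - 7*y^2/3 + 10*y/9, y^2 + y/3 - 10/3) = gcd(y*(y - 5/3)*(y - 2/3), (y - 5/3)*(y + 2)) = y - 5/3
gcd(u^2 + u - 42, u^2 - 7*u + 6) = u - 6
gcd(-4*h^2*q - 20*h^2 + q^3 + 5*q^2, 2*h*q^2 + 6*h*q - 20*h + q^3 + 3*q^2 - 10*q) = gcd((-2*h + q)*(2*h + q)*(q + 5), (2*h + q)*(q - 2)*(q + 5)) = 2*h*q + 10*h + q^2 + 5*q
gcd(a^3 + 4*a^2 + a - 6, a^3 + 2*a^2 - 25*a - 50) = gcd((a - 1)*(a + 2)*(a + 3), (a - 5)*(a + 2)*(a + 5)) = a + 2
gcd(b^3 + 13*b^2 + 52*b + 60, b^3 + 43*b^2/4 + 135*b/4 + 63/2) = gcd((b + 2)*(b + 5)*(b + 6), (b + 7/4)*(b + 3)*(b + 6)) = b + 6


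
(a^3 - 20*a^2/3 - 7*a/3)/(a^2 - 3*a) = (3*a^2 - 20*a - 7)/(3*(a - 3))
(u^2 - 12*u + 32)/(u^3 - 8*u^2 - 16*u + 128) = 1/(u + 4)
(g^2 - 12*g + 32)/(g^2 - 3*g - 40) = (g - 4)/(g + 5)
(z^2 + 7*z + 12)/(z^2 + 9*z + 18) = (z + 4)/(z + 6)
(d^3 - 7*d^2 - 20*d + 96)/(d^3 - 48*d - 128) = (d - 3)/(d + 4)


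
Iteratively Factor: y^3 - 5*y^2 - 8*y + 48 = (y - 4)*(y^2 - y - 12) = (y - 4)*(y + 3)*(y - 4)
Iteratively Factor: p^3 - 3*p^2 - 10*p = (p - 5)*(p^2 + 2*p) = (p - 5)*(p + 2)*(p)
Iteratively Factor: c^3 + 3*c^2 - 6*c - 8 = (c - 2)*(c^2 + 5*c + 4) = (c - 2)*(c + 4)*(c + 1)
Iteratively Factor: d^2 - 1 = (d + 1)*(d - 1)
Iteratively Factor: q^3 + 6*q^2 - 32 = (q + 4)*(q^2 + 2*q - 8) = (q + 4)^2*(q - 2)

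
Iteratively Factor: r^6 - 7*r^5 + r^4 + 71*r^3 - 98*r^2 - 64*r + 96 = (r - 4)*(r^5 - 3*r^4 - 11*r^3 + 27*r^2 + 10*r - 24) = (r - 4)*(r - 1)*(r^4 - 2*r^3 - 13*r^2 + 14*r + 24) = (r - 4)*(r - 2)*(r - 1)*(r^3 - 13*r - 12) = (r - 4)*(r - 2)*(r - 1)*(r + 1)*(r^2 - r - 12) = (r - 4)^2*(r - 2)*(r - 1)*(r + 1)*(r + 3)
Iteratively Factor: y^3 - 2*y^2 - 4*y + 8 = (y + 2)*(y^2 - 4*y + 4) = (y - 2)*(y + 2)*(y - 2)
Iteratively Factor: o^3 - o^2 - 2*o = (o)*(o^2 - o - 2) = o*(o + 1)*(o - 2)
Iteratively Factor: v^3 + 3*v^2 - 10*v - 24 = (v + 2)*(v^2 + v - 12) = (v + 2)*(v + 4)*(v - 3)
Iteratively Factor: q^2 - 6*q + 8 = (q - 4)*(q - 2)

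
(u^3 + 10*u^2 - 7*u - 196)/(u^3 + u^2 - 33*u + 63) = (u^2 + 3*u - 28)/(u^2 - 6*u + 9)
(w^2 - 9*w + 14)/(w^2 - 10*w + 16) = (w - 7)/(w - 8)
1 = 1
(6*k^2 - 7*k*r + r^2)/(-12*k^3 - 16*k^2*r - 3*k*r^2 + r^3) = (-k + r)/(2*k^2 + 3*k*r + r^2)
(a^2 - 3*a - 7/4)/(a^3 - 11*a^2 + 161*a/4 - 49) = (2*a + 1)/(2*a^2 - 15*a + 28)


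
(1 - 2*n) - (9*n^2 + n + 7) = -9*n^2 - 3*n - 6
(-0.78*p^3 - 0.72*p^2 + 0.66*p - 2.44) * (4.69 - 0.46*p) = 0.3588*p^4 - 3.327*p^3 - 3.6804*p^2 + 4.2178*p - 11.4436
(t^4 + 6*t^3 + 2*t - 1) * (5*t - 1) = 5*t^5 + 29*t^4 - 6*t^3 + 10*t^2 - 7*t + 1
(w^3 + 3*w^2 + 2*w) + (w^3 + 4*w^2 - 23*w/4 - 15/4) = 2*w^3 + 7*w^2 - 15*w/4 - 15/4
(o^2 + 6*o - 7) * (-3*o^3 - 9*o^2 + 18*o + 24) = -3*o^5 - 27*o^4 - 15*o^3 + 195*o^2 + 18*o - 168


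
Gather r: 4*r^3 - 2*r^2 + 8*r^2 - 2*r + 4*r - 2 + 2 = 4*r^3 + 6*r^2 + 2*r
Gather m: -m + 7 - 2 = 5 - m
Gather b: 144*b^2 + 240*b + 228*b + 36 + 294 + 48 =144*b^2 + 468*b + 378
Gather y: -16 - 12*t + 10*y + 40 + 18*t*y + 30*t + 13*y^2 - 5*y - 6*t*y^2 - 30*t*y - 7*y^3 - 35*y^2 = 18*t - 7*y^3 + y^2*(-6*t - 22) + y*(5 - 12*t) + 24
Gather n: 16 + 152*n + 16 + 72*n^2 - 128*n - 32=72*n^2 + 24*n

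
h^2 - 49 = (h - 7)*(h + 7)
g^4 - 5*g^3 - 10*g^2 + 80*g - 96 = (g - 4)*(g - 3)*(g - 2)*(g + 4)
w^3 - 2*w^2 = w^2*(w - 2)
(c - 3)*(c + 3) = c^2 - 9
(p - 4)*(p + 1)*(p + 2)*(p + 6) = p^4 + 5*p^3 - 16*p^2 - 68*p - 48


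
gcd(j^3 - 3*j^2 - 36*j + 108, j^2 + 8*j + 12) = j + 6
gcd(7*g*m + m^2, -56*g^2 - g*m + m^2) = 7*g + m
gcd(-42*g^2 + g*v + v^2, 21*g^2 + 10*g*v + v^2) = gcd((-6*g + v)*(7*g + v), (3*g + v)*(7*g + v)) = 7*g + v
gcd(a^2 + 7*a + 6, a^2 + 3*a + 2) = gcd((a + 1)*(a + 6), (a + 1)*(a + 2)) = a + 1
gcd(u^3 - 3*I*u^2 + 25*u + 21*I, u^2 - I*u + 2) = u + I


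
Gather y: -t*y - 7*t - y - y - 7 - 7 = -7*t + y*(-t - 2) - 14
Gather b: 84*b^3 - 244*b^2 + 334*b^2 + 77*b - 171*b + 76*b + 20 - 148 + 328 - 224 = 84*b^3 + 90*b^2 - 18*b - 24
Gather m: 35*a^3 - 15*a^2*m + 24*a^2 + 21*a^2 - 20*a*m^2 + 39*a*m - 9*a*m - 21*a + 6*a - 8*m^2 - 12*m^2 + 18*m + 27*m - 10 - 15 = 35*a^3 + 45*a^2 - 15*a + m^2*(-20*a - 20) + m*(-15*a^2 + 30*a + 45) - 25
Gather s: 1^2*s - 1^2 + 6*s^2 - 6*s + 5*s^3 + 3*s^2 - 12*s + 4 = 5*s^3 + 9*s^2 - 17*s + 3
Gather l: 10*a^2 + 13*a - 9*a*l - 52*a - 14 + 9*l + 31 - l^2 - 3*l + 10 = 10*a^2 - 39*a - l^2 + l*(6 - 9*a) + 27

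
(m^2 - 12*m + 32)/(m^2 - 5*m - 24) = (m - 4)/(m + 3)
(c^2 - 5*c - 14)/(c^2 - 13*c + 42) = (c + 2)/(c - 6)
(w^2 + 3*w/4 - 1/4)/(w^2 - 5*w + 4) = (4*w^2 + 3*w - 1)/(4*(w^2 - 5*w + 4))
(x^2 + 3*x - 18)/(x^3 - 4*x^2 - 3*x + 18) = (x + 6)/(x^2 - x - 6)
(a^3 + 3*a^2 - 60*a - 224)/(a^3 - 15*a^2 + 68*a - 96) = (a^2 + 11*a + 28)/(a^2 - 7*a + 12)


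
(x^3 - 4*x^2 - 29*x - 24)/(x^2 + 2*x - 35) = (x^3 - 4*x^2 - 29*x - 24)/(x^2 + 2*x - 35)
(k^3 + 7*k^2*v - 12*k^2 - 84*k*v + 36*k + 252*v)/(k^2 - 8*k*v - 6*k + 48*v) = (-k^2 - 7*k*v + 6*k + 42*v)/(-k + 8*v)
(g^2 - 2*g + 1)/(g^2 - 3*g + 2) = (g - 1)/(g - 2)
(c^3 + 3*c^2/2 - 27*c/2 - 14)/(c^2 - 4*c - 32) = (2*c^2 - 5*c - 7)/(2*(c - 8))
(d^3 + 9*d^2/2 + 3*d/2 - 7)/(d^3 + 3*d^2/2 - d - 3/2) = (2*d^2 + 11*d + 14)/(2*d^2 + 5*d + 3)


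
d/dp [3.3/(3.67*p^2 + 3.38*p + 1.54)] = (-24.222*p - 11.154)/(3.67*p^2 + 3.38*p + 1.54)^2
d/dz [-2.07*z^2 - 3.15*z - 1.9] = -4.14*z - 3.15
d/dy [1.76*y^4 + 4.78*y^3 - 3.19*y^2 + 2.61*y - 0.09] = 7.04*y^3 + 14.34*y^2 - 6.38*y + 2.61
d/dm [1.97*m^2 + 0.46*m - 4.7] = 3.94*m + 0.46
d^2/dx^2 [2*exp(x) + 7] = 2*exp(x)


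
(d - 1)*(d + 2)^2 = d^3 + 3*d^2 - 4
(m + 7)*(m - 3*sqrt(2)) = m^2 - 3*sqrt(2)*m + 7*m - 21*sqrt(2)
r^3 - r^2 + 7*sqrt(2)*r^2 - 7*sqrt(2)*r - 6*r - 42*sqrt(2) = (r - 3)*(r + 2)*(r + 7*sqrt(2))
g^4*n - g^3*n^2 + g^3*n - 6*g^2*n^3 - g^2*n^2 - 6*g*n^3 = g*(g - 3*n)*(g + 2*n)*(g*n + n)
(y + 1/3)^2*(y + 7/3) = y^3 + 3*y^2 + 5*y/3 + 7/27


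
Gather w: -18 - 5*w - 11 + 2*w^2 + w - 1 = 2*w^2 - 4*w - 30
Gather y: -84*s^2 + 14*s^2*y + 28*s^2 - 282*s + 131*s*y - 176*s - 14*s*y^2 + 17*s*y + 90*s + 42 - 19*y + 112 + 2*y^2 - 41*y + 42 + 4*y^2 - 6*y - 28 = -56*s^2 - 368*s + y^2*(6 - 14*s) + y*(14*s^2 + 148*s - 66) + 168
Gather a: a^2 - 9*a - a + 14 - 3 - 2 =a^2 - 10*a + 9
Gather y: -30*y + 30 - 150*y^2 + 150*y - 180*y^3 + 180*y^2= -180*y^3 + 30*y^2 + 120*y + 30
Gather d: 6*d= 6*d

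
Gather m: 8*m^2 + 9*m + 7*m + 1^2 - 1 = 8*m^2 + 16*m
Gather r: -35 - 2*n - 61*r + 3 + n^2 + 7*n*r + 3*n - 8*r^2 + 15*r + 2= n^2 + n - 8*r^2 + r*(7*n - 46) - 30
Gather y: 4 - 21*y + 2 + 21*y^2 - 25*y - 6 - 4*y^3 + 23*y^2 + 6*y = -4*y^3 + 44*y^2 - 40*y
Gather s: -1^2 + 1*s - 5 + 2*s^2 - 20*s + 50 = 2*s^2 - 19*s + 44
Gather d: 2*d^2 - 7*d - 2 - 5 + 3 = 2*d^2 - 7*d - 4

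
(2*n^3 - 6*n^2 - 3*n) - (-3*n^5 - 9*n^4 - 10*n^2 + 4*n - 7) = 3*n^5 + 9*n^4 + 2*n^3 + 4*n^2 - 7*n + 7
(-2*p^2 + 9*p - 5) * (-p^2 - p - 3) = 2*p^4 - 7*p^3 + 2*p^2 - 22*p + 15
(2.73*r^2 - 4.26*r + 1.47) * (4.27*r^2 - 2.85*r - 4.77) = 11.6571*r^4 - 25.9707*r^3 + 5.3958*r^2 + 16.1307*r - 7.0119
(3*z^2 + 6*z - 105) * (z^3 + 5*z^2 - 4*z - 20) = 3*z^5 + 21*z^4 - 87*z^3 - 609*z^2 + 300*z + 2100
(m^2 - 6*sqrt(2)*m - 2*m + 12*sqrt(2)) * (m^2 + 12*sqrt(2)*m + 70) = m^4 - 2*m^3 + 6*sqrt(2)*m^3 - 74*m^2 - 12*sqrt(2)*m^2 - 420*sqrt(2)*m + 148*m + 840*sqrt(2)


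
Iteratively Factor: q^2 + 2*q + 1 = (q + 1)*(q + 1)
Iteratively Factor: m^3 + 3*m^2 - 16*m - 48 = (m + 3)*(m^2 - 16) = (m + 3)*(m + 4)*(m - 4)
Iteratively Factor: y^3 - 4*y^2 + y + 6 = (y - 2)*(y^2 - 2*y - 3) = (y - 2)*(y + 1)*(y - 3)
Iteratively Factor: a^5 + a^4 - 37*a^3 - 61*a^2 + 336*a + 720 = (a + 4)*(a^4 - 3*a^3 - 25*a^2 + 39*a + 180) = (a + 3)*(a + 4)*(a^3 - 6*a^2 - 7*a + 60) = (a - 5)*(a + 3)*(a + 4)*(a^2 - a - 12) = (a - 5)*(a - 4)*(a + 3)*(a + 4)*(a + 3)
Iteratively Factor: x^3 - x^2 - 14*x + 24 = (x - 2)*(x^2 + x - 12) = (x - 3)*(x - 2)*(x + 4)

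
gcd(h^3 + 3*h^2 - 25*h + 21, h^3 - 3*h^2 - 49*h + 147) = h^2 + 4*h - 21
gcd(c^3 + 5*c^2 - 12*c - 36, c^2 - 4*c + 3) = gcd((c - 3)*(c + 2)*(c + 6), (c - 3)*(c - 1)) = c - 3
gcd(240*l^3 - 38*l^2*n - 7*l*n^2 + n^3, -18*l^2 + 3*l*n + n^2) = 6*l + n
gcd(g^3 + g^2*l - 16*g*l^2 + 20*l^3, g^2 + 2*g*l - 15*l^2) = g + 5*l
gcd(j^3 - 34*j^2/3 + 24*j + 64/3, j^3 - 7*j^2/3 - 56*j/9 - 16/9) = j - 4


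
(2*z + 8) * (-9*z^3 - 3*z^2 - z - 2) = -18*z^4 - 78*z^3 - 26*z^2 - 12*z - 16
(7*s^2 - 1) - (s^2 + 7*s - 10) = 6*s^2 - 7*s + 9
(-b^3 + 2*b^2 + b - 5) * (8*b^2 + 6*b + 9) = -8*b^5 + 10*b^4 + 11*b^3 - 16*b^2 - 21*b - 45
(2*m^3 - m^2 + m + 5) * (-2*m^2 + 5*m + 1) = -4*m^5 + 12*m^4 - 5*m^3 - 6*m^2 + 26*m + 5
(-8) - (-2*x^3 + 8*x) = 2*x^3 - 8*x - 8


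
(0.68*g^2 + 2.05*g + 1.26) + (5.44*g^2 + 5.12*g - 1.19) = 6.12*g^2 + 7.17*g + 0.0700000000000001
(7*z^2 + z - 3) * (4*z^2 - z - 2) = 28*z^4 - 3*z^3 - 27*z^2 + z + 6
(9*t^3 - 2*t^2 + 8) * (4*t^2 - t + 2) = 36*t^5 - 17*t^4 + 20*t^3 + 28*t^2 - 8*t + 16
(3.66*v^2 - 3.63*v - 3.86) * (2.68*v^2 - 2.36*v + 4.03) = 9.8088*v^4 - 18.366*v^3 + 12.9718*v^2 - 5.5193*v - 15.5558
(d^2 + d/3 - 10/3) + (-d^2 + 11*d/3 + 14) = 4*d + 32/3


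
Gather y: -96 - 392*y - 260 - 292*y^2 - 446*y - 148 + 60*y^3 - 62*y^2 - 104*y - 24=60*y^3 - 354*y^2 - 942*y - 528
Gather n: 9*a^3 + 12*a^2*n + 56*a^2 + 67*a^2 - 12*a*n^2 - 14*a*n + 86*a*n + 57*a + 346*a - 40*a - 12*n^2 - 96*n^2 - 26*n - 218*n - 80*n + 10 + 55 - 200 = 9*a^3 + 123*a^2 + 363*a + n^2*(-12*a - 108) + n*(12*a^2 + 72*a - 324) - 135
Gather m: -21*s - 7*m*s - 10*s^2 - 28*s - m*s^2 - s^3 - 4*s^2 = m*(-s^2 - 7*s) - s^3 - 14*s^2 - 49*s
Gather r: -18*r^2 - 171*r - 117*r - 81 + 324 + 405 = -18*r^2 - 288*r + 648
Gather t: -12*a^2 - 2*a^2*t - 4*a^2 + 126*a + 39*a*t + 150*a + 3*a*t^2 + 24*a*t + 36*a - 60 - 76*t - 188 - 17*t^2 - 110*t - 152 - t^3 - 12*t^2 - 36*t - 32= -16*a^2 + 312*a - t^3 + t^2*(3*a - 29) + t*(-2*a^2 + 63*a - 222) - 432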